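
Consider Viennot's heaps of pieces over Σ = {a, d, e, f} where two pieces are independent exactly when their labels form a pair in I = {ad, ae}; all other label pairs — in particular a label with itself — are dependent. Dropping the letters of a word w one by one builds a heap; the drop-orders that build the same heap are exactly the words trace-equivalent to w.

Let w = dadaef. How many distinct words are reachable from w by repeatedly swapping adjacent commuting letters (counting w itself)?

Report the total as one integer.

10

#0=d has no predecessor
#1=a has no predecessor
#2=d depends on [0:d]
#3=a depends on [1:a]
#4=e depends on [2:d]
#5=f depends on [3:a, 4:e]
sources: [0:d, 1:a]
N(rest) = Σ N(rest − s) over sources s of rest; N(one piece) = 1:
  size 1 → [5]=1
  size 2 → [3,5]=1  [4,5]=1
  size 3 → [1,3,5]=1  [2,4,5]=1  [3,4,5]=2
  size 4 → [0,2,4,5]=1  [1,3,4,5]=3  [2,3,4,5]=3
  first=0(d) contributes 6
  first=1(a) contributes 4
|[w]| = 10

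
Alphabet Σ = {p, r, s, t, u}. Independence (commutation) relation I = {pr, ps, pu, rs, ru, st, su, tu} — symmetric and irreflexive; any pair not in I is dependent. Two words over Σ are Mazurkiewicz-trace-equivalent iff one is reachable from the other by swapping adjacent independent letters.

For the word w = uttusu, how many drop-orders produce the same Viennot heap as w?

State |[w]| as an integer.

60

0(u) covers ∅
1(t) covers ∅
2(t) covers 1:t
3(u) covers 0:u
4(s) covers ∅
5(u) covers 3:u
floor of heap: 0:u, 1:t, 4:s
completions by unplaced set U, small U first (add the entries for U minus each lowest piece of U):
  |U|=1: {2}:1  {4}:1  {5}:1
  |U|=2: {1,2}:1  {2,4}:2  {2,5}:2  {3,5}:1  {4,5}:2
  |U|=3: {0,3,5}:1  {1,2,4}:3  {1,2,5}:3  {2,3,5}:3  {2,4,5}:6  {3,4,5}:3
  |U|=4: {0,2,3,5}:4  {0,3,4,5}:4  {1,2,3,5}:6  {1,2,4,5}:12  {2,3,4,5}:12
  start at 0(u): 30
  start at 1(t): 20
  start at 4(s): 10
sum over floor = 60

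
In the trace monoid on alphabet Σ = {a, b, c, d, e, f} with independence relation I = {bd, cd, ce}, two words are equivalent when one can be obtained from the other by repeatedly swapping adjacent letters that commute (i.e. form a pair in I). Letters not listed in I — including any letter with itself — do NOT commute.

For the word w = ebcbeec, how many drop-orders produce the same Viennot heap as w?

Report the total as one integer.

3

drop 0:e onto floor
drop 1:b onto {0:e}
drop 2:c onto {1:b}
drop 3:b onto {2:c}
drop 4:e onto {3:b}
drop 5:e onto {4:e}
drop 6:c onto {3:b}
ground layer = {0:e}
drop-orders for the pieces not yet dropped (sum over which currently-grounded one goes next):
  1 to go: {5} 1  {6} 1
  2 to go: {4,5} 1  {5,6} 2
  3 to go: {4,5,6} 3
  4 to go: {3,4,5,6} 3
  5 to go: {2,3,4,5,6} 3
  if 0:e drops first: 3 orders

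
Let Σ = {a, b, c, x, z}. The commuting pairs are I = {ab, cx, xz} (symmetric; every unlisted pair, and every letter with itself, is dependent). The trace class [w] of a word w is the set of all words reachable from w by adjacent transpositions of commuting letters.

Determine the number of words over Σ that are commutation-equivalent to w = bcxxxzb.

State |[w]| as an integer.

10

#0=b has no predecessor
#1=c depends on [0:b]
#2=x depends on [0:b]
#3=x depends on [2:x]
#4=x depends on [3:x]
#5=z depends on [1:c]
#6=b depends on [4:x, 5:z]
sources: [0:b]
N(rest) = Σ N(rest − s) over sources s of rest; N(one piece) = 1:
  size 1 → [6]=1
  size 2 → [4,6]=1  [5,6]=1
  size 3 → [1,5,6]=1  [3,4,6]=1  [4,5,6]=2
  size 4 → [1,4,5,6]=3  [2,3,4,6]=1  [3,4,5,6]=3
  size 5 → [1,3,4,5,6]=6  [2,3,4,5,6]=4
  first=0(b) contributes 10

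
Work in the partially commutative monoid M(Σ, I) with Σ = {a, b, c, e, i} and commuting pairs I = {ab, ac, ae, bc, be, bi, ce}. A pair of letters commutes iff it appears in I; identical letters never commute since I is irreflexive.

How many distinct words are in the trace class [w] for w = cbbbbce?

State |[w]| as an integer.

105

piece 0:c — minimal
piece 1:b — minimal
piece 2:b rests on {1:b}
piece 3:b rests on {2:b}
piece 4:b rests on {3:b}
piece 5:c rests on {0:c}
piece 6:e — minimal
minimal pieces: {0:c, 1:b, 6:e}
ways to finish when only these pieces remain (= sum over removing one remaining piece with nothing left below it):
  1 left: {4}→1  {5}→1  {6}→1
  2 left: {0,5}→1  {3,4}→1  {4,5}→2  {4,6}→2  {5,6}→2
  3 left: {0,4,5}→3  {0,5,6}→3  {2,3,4}→1  {3,4,5}→3  {3,4,6}→3  {4,5,6}→6
  4 left: {0,3,4,5}→6  {0,4,5,6}→12  {1,2,3,4}→1  {2,3,4,5}→4  {2,3,4,6}→4  {3,4,5,6}→12
  5 left: {0,2,3,4,5}→10  {0,3,4,5,6}→30  {1,2,3,4,5}→5  {1,2,3,4,6}→5  {2,3,4,5,6}→20
  placing 0:c first → 30 extensions
  placing 1:b first → 60 extensions
  placing 6:e first → 15 extensions
total linear extensions = 105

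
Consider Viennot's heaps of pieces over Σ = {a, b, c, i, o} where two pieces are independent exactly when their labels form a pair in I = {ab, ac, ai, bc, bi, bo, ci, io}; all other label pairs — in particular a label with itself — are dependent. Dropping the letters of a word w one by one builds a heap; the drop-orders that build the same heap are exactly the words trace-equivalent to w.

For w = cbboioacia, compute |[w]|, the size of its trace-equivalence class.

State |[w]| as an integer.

3780

#0=c has no predecessor
#1=b has no predecessor
#2=b depends on [1:b]
#3=o depends on [0:c]
#4=i has no predecessor
#5=o depends on [3:o]
#6=a depends on [5:o]
#7=c depends on [5:o]
#8=i depends on [4:i]
#9=a depends on [6:a]
sources: [0:c, 1:b, 4:i]
N(rest) = Σ N(rest − s) over sources s of rest; N(one piece) = 1:
  size 1 → [2]=1  [7]=1  [8]=1  [9]=1
  size 2 → [1,2]=1  [2,7]=2  [2,8]=2  [2,9]=2  [4,8]=1  [6,9]=1  [7,8]=2  [7,9]=2  [8,9]=2
  size 3 → [1,2,7]=3  [1,2,8]=3  [1,2,9]=3  [2,4,8]=3  [2,6,9]=3  [2,7,8]=6  [2,7,9]=6  [2,8,9]=6  [4,7,8]=3  [4,8,9]=3  [6,7,9]=3  [6,8,9]=3  [7,8,9]=6
  size 4 → [1,2,4,8]=6  [1,2,6,9]=6  [1,2,7,8]=12  [1,2,7,9]=12  [1,2,8,9]=12  [2,4,7,8]=12  [2,4,8,9]=12  [2,6,7,9]=12  [2,6,8,9]=12  [2,7,8,9]=24  [4,6,8,9]=6  [4,7,8,9]=12  [5,6,7,9]=3  [6,7,8,9]=12
  size 5 → [1,2,4,7,8]=30  [1,2,4,8,9]=30  [1,2,6,7,9]=30  [1,2,6,8,9]=30  [1,2,7,8,9]=60  [2,4,6,8,9]=30  [2,4,7,8,9]=60  [2,5,6,7,9]=15  [2,6,7,8,9]=60  [3,5,6,7,9]=3  [4,6,7,8,9]=30  [5,6,7,8,9]=15
  size 6 → [0,3,5,6,7,9]=3  [1,2,4,6,8,9]=90  [1,2,4,7,8,9]=180  [1,2,5,6,7,9]=45  [1,2,6,7,8,9]=180  [2,3,5,6,7,9]=18  [2,4,6,7,8,9]=180  [2,5,6,7,8,9]=90  [3,5,6,7,8,9]=18  [4,5,6,7,8,9]=45
  size 7 → [0,2,3,5,6,7,9]=21  [0,3,5,6,7,8,9]=21  [1,2,3,5,6,7,9]=63  [1,2,4,6,7,8,9]=630  [1,2,5,6,7,8,9]=315  [2,3,5,6,7,8,9]=126  [2,4,5,6,7,8,9]=315  [3,4,5,6,7,8,9]=63
  size 8 → [0,1,2,3,5,6,7,9]=84  [0,2,3,5,6,7,8,9]=168  [0,3,4,5,6,7,8,9]=84  [1,2,3,5,6,7,8,9]=504  [1,2,4,5,6,7,8,9]=1260  [2,3,4,5,6,7,8,9]=504
  first=0(c) contributes 2268
  first=1(b) contributes 756
  first=4(i) contributes 756
|[w]| = 3780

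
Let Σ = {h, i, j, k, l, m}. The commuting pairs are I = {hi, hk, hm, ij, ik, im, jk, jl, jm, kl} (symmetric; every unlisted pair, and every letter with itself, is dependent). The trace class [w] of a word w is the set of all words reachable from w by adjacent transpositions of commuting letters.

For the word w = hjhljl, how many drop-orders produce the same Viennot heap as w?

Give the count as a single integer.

3

drop 0:h onto floor
drop 1:j onto {0:h}
drop 2:h onto {1:j}
drop 3:l onto {2:h}
drop 4:j onto {2:h}
drop 5:l onto {3:l}
ground layer = {0:h}
drop-orders for the pieces not yet dropped (sum over which currently-grounded one goes next):
  1 to go: {4} 1  {5} 1
  2 to go: {3,5} 1  {4,5} 2
  3 to go: {3,4,5} 3
  4 to go: {2,3,4,5} 3
  if 0:h drops first: 3 orders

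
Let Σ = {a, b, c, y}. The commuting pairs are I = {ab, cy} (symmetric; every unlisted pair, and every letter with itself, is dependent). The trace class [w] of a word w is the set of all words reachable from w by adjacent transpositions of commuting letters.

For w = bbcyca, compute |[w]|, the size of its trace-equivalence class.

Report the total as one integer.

3

#0=b has no predecessor
#1=b depends on [0:b]
#2=c depends on [1:b]
#3=y depends on [1:b]
#4=c depends on [2:c]
#5=a depends on [3:y, 4:c]
sources: [0:b]
N(rest) = Σ N(rest − s) over sources s of rest; N(one piece) = 1:
  size 1 → [5]=1
  size 2 → [3,5]=1  [4,5]=1
  size 3 → [2,4,5]=1  [3,4,5]=2
  size 4 → [2,3,4,5]=3
  first=0(b) contributes 3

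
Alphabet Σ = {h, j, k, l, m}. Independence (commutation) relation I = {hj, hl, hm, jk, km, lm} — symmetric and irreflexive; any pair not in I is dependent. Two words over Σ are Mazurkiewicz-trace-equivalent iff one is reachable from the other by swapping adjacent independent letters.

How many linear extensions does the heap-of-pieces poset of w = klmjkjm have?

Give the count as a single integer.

13

#0=k has no predecessor
#1=l depends on [0:k]
#2=m has no predecessor
#3=j depends on [1:l, 2:m]
#4=k depends on [1:l]
#5=j depends on [3:j]
#6=m depends on [5:j]
sources: [0:k, 2:m]
N(rest) = Σ N(rest − s) over sources s of rest; N(one piece) = 1:
  size 1 → [4]=1  [6]=1
  size 2 → [4,6]=2  [5,6]=1
  size 3 → [3,5,6]=1  [4,5,6]=3
  size 4 → [2,3,5,6]=1  [3,4,5,6]=4
  size 5 → [1,3,4,5,6]=4  [2,3,4,5,6]=5
  first=0(k) contributes 9
  first=2(m) contributes 4
|[w]| = 13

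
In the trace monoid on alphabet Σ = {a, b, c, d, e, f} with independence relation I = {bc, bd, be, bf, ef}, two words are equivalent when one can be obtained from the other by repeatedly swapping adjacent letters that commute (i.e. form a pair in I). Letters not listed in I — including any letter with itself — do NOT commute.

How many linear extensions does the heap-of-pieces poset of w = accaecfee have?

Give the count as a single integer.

piece 0:a — minimal
piece 1:c rests on {0:a}
piece 2:c rests on {1:c}
piece 3:a rests on {2:c}
piece 4:e rests on {3:a}
piece 5:c rests on {4:e}
piece 6:f rests on {5:c}
piece 7:e rests on {5:c}
piece 8:e rests on {7:e}
minimal pieces: {0:a}
ways to finish when only these pieces remain (= sum over removing one remaining piece with nothing left below it):
  1 left: {6}→1  {8}→1
  2 left: {6,8}→2  {7,8}→1
  3 left: {6,7,8}→3
  4 left: {5,6,7,8}→3
  5 left: {4,5,6,7,8}→3
  6 left: {3,4,5,6,7,8}→3
  7 left: {2,3,4,5,6,7,8}→3
  placing 0:a first → 3 extensions

3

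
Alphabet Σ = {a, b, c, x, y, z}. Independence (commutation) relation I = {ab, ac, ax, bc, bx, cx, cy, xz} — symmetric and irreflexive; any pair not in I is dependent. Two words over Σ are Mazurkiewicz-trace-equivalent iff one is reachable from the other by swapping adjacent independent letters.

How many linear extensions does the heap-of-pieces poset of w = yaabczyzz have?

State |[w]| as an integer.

15

0(y) covers ∅
1(a) covers 0:y
2(a) covers 1:a
3(b) covers 0:y
4(c) covers ∅
5(z) covers 2:a, 3:b, 4:c
6(y) covers 5:z
7(z) covers 6:y
8(z) covers 7:z
floor of heap: 0:y, 4:c
completions by unplaced set U, small U first (add the entries for U minus each lowest piece of U):
  |U|=1: {8}:1
  |U|=2: {7,8}:1
  |U|=3: {6,7,8}:1
  |U|=4: {5,6,7,8}:1
  |U|=5: {2,5,6,7,8}:1  {3,5,6,7,8}:1  {4,5,6,7,8}:1
  |U|=6: {1,2,5,6,7,8}:1  {2,3,5,6,7,8}:2  {2,4,5,6,7,8}:2  {3,4,5,6,7,8}:2
  |U|=7: {1,2,3,5,6,7,8}:3  {1,2,4,5,6,7,8}:3  {2,3,4,5,6,7,8}:6
  start at 0(y): 12
  start at 4(c): 3
sum over floor = 15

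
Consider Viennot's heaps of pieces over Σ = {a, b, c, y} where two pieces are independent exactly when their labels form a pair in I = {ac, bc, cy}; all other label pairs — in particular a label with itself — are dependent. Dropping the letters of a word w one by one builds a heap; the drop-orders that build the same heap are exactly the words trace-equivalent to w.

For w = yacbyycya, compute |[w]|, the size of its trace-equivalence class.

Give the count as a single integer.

piece 0:y — minimal
piece 1:a rests on {0:y}
piece 2:c — minimal
piece 3:b rests on {1:a}
piece 4:y rests on {3:b}
piece 5:y rests on {4:y}
piece 6:c rests on {2:c}
piece 7:y rests on {5:y}
piece 8:a rests on {7:y}
minimal pieces: {0:y, 2:c}
ways to finish when only these pieces remain (= sum over removing one remaining piece with nothing left below it):
  1 left: {6}→1  {8}→1
  2 left: {2,6}→1  {6,8}→2  {7,8}→1
  3 left: {2,6,8}→3  {5,7,8}→1  {6,7,8}→3
  4 left: {2,6,7,8}→6  {4,5,7,8}→1  {5,6,7,8}→4
  5 left: {2,5,6,7,8}→10  {3,4,5,7,8}→1  {4,5,6,7,8}→5
  6 left: {1,3,4,5,7,8}→1  {2,4,5,6,7,8}→15  {3,4,5,6,7,8}→6
  7 left: {0,1,3,4,5,7,8}→1  {1,3,4,5,6,7,8}→7  {2,3,4,5,6,7,8}→21
  placing 0:y first → 28 extensions
  placing 2:c first → 8 extensions
total linear extensions = 36

36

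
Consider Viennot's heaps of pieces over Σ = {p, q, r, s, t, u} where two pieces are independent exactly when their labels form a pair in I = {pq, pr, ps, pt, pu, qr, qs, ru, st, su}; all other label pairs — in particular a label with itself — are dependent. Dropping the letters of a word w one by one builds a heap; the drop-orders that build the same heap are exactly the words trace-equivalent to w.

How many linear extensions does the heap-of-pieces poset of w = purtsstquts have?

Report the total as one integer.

1540

drop 0:p onto floor
drop 1:u onto floor
drop 2:r onto floor
drop 3:t onto {1:u, 2:r}
drop 4:s onto {2:r}
drop 5:s onto {4:s}
drop 6:t onto {3:t}
drop 7:q onto {6:t}
drop 8:u onto {7:q}
drop 9:t onto {8:u}
drop 10:s onto {5:s}
ground layer = {0:p, 1:u, 2:r}
drop-orders for the pieces not yet dropped (sum over which currently-grounded one goes next):
  1 to go: {0} 1  {9} 1  {10} 1
  2 to go: {0,9} 2  {0,10} 2  {5,10} 1  {8,9} 1  {9,10} 2
  3 to go: {0,5,10} 3  {0,8,9} 3  {0,9,10} 6  {4,5,10} 1  {5,9,10} 3  {7,8,9} 1  {8,9,10} 3
  4 to go: {0,4,5,10} 4  {0,5,9,10} 12  {0,7,8,9} 4  {0,8,9,10} 12  {4,5,9,10} 4  {5,8,9,10} 6  {6,7,8,9} 1  {7,8,9,10} 4
  5 to go: {0,4,5,9,10} 20  {0,5,8,9,10} 30  {0,6,7,8,9} 5  {0,7,8,9,10} 20  {3,6,7,8,9} 1  {4,5,8,9,10} 10  {5,7,8,9,10} 10  {6,7,8,9,10} 5
  6 to go: {0,3,6,7,8,9} 6  {0,4,5,8,9,10} 60  {0,5,7,8,9,10} 60  {0,6,7,8,9,10} 30  {1,3,6,7,8,9} 1  {3,6,7,8,9,10} 6  {4,5,7,8,9,10} 20  {5,6,7,8,9,10} 15
  7 to go: {0,1,3,6,7,8,9} 7  {0,3,6,7,8,9,10} 42  {0,4,5,7,8,9,10} 140  {0,5,6,7,8,9,10} 105  {1,3,6,7,8,9,10} 7  {3,5,6,7,8,9,10} 21  {4,5,6,7,8,9,10} 35
  8 to go: {0,1,3,6,7,8,9,10} 56  {0,3,5,6,7,8,9,10} 168  {0,4,5,6,7,8,9,10} 280  {1,3,5,6,7,8,9,10} 28  {3,4,5,6,7,8,9,10} 56
  9 to go: {0,1,3,5,6,7,8,9,10} 252  {0,3,4,5,6,7,8,9,10} 504  {1,3,4,5,6,7,8,9,10} 84  {2,3,4,5,6,7,8,9,10} 56
  if 0:p drops first: 140 orders
  if 1:u drops first: 560 orders
  if 2:r drops first: 840 orders
heap linearizations: 1540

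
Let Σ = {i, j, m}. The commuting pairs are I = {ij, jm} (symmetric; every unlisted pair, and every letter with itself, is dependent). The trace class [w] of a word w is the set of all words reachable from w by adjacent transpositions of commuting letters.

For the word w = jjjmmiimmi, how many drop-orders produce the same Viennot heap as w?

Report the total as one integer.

piece 0:j — minimal
piece 1:j rests on {0:j}
piece 2:j rests on {1:j}
piece 3:m — minimal
piece 4:m rests on {3:m}
piece 5:i rests on {4:m}
piece 6:i rests on {5:i}
piece 7:m rests on {6:i}
piece 8:m rests on {7:m}
piece 9:i rests on {8:m}
minimal pieces: {0:j, 3:m}
ways to finish when only these pieces remain (= sum over removing one remaining piece with nothing left below it):
  1 left: {2}→1  {9}→1
  2 left: {1,2}→1  {2,9}→2  {8,9}→1
  3 left: {0,1,2}→1  {1,2,9}→3  {2,8,9}→3  {7,8,9}→1
  4 left: {0,1,2,9}→4  {1,2,8,9}→6  {2,7,8,9}→4  {6,7,8,9}→1
  5 left: {0,1,2,8,9}→10  {1,2,7,8,9}→10  {2,6,7,8,9}→5  {5,6,7,8,9}→1
  6 left: {0,1,2,7,8,9}→20  {1,2,6,7,8,9}→15  {2,5,6,7,8,9}→6  {4,5,6,7,8,9}→1
  7 left: {0,1,2,6,7,8,9}→35  {1,2,5,6,7,8,9}→21  {2,4,5,6,7,8,9}→7  {3,4,5,6,7,8,9}→1
  8 left: {0,1,2,5,6,7,8,9}→56  {1,2,4,5,6,7,8,9}→28  {2,3,4,5,6,7,8,9}→8
  placing 0:j first → 36 extensions
  placing 3:m first → 84 extensions
total linear extensions = 120

120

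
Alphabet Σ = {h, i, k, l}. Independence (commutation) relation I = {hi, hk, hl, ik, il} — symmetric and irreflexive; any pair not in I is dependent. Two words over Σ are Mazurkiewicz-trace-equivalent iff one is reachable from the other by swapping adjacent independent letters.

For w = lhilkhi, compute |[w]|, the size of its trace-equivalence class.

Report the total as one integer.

drop 0:l onto floor
drop 1:h onto floor
drop 2:i onto floor
drop 3:l onto {0:l}
drop 4:k onto {3:l}
drop 5:h onto {1:h}
drop 6:i onto {2:i}
ground layer = {0:l, 1:h, 2:i}
drop-orders for the pieces not yet dropped (sum over which currently-grounded one goes next):
  1 to go: {4} 1  {5} 1  {6} 1
  2 to go: {1,5} 1  {2,6} 1  {3,4} 1  {4,5} 2  {4,6} 2  {5,6} 2
  3 to go: {0,3,4} 1  {1,4,5} 3  {1,5,6} 3  {2,4,6} 3  {2,5,6} 3  {3,4,5} 3  {3,4,6} 3  {4,5,6} 6
  4 to go: {0,3,4,5} 4  {0,3,4,6} 4  {1,2,5,6} 6  {1,3,4,5} 6  {1,4,5,6} 12  {2,3,4,6} 6  {2,4,5,6} 12  {3,4,5,6} 12
  5 to go: {0,1,3,4,5} 10  {0,2,3,4,6} 10  {0,3,4,5,6} 20  {1,2,4,5,6} 30  {1,3,4,5,6} 30  {2,3,4,5,6} 30
  if 0:l drops first: 90 orders
  if 1:h drops first: 60 orders
  if 2:i drops first: 60 orders
heap linearizations: 210

210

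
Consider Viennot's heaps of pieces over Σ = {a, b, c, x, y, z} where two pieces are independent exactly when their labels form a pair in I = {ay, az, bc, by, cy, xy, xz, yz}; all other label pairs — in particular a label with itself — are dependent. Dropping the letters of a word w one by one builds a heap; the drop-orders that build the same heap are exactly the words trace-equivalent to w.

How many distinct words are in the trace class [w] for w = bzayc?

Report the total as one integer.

drop 0:b onto floor
drop 1:z onto {0:b}
drop 2:a onto {0:b}
drop 3:y onto floor
drop 4:c onto {1:z, 2:a}
ground layer = {0:b, 3:y}
drop-orders for the pieces not yet dropped (sum over which currently-grounded one goes next):
  1 to go: {3} 1  {4} 1
  2 to go: {1,4} 1  {2,4} 1  {3,4} 2
  3 to go: {1,2,4} 2  {1,3,4} 3  {2,3,4} 3
  if 0:b drops first: 8 orders
  if 3:y drops first: 2 orders
heap linearizations: 10

10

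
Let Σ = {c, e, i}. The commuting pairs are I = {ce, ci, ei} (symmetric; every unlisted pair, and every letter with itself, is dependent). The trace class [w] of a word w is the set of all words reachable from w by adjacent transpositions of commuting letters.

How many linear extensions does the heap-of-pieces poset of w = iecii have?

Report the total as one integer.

20

piece 0:i — minimal
piece 1:e — minimal
piece 2:c — minimal
piece 3:i rests on {0:i}
piece 4:i rests on {3:i}
minimal pieces: {0:i, 1:e, 2:c}
ways to finish when only these pieces remain (= sum over removing one remaining piece with nothing left below it):
  1 left: {1}→1  {2}→1  {4}→1
  2 left: {1,2}→2  {1,4}→2  {2,4}→2  {3,4}→1
  3 left: {0,3,4}→1  {1,2,4}→6  {1,3,4}→3  {2,3,4}→3
  placing 0:i first → 12 extensions
  placing 1:e first → 4 extensions
  placing 2:c first → 4 extensions
total linear extensions = 20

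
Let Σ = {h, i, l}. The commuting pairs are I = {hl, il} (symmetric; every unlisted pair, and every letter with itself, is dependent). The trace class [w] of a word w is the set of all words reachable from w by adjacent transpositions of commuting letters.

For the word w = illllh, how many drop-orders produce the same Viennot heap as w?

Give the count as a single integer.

drop 0:i onto floor
drop 1:l onto floor
drop 2:l onto {1:l}
drop 3:l onto {2:l}
drop 4:l onto {3:l}
drop 5:h onto {0:i}
ground layer = {0:i, 1:l}
drop-orders for the pieces not yet dropped (sum over which currently-grounded one goes next):
  1 to go: {4} 1  {5} 1
  2 to go: {0,5} 1  {3,4} 1  {4,5} 2
  3 to go: {0,4,5} 3  {2,3,4} 1  {3,4,5} 3
  4 to go: {0,3,4,5} 6  {1,2,3,4} 1  {2,3,4,5} 4
  if 0:i drops first: 5 orders
  if 1:l drops first: 10 orders
heap linearizations: 15

15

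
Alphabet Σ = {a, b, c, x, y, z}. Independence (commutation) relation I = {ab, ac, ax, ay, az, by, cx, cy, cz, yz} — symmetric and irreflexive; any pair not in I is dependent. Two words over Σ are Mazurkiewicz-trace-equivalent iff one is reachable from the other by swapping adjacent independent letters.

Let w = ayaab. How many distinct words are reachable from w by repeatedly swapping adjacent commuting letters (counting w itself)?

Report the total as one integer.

#0=a has no predecessor
#1=y has no predecessor
#2=a depends on [0:a]
#3=a depends on [2:a]
#4=b has no predecessor
sources: [0:a, 1:y, 4:b]
N(rest) = Σ N(rest − s) over sources s of rest; N(one piece) = 1:
  size 1 → [1]=1  [3]=1  [4]=1
  size 2 → [1,3]=2  [1,4]=2  [2,3]=1  [3,4]=2
  size 3 → [0,2,3]=1  [1,2,3]=3  [1,3,4]=6  [2,3,4]=3
  first=0(a) contributes 12
  first=1(y) contributes 4
  first=4(b) contributes 4
|[w]| = 20

20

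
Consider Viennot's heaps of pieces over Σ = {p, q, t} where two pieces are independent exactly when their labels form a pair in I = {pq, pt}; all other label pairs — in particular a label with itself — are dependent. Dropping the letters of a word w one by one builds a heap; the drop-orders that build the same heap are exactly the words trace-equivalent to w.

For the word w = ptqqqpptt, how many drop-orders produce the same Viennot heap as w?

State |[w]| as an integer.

0(p) covers ∅
1(t) covers ∅
2(q) covers 1:t
3(q) covers 2:q
4(q) covers 3:q
5(p) covers 0:p
6(p) covers 5:p
7(t) covers 4:q
8(t) covers 7:t
floor of heap: 0:p, 1:t
completions by unplaced set U, small U first (add the entries for U minus each lowest piece of U):
  |U|=1: {6}:1  {8}:1
  |U|=2: {5,6}:1  {6,8}:2  {7,8}:1
  |U|=3: {0,5,6}:1  {4,7,8}:1  {5,6,8}:3  {6,7,8}:3
  |U|=4: {0,5,6,8}:4  {3,4,7,8}:1  {4,6,7,8}:4  {5,6,7,8}:6
  |U|=5: {0,5,6,7,8}:10  {2,3,4,7,8}:1  {3,4,6,7,8}:5  {4,5,6,7,8}:10
  |U|=6: {0,4,5,6,7,8}:20  {1,2,3,4,7,8}:1  {2,3,4,6,7,8}:6  {3,4,5,6,7,8}:15
  |U|=7: {0,3,4,5,6,7,8}:35  {1,2,3,4,6,7,8}:7  {2,3,4,5,6,7,8}:21
  start at 0(p): 28
  start at 1(t): 56
sum over floor = 84

84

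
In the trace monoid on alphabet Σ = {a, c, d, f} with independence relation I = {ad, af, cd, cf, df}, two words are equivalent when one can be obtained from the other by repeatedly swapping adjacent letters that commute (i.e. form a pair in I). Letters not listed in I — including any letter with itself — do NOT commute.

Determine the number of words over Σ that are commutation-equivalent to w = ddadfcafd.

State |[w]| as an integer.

0(d) covers ∅
1(d) covers 0:d
2(a) covers ∅
3(d) covers 1:d
4(f) covers ∅
5(c) covers 2:a
6(a) covers 5:c
7(f) covers 4:f
8(d) covers 3:d
floor of heap: 0:d, 2:a, 4:f
completions by unplaced set U, small U first (add the entries for U minus each lowest piece of U):
  |U|=1: {6}:1  {7}:1  {8}:1
  |U|=2: {3,8}:1  {4,7}:1  {5,6}:1  {6,7}:2  {6,8}:2  {7,8}:2
  |U|=3: {1,3,8}:1  {2,5,6}:1  {3,6,8}:3  {3,7,8}:3  {4,6,7}:3  {4,7,8}:3  {5,6,7}:3  {5,6,8}:3  {6,7,8}:6
  |U|=4: {0,1,3,8}:1  {1,3,6,8}:4  {1,3,7,8}:4  {2,5,6,7}:4  {2,5,6,8}:4  {3,4,7,8}:6  {3,5,6,8}:6  {3,6,7,8}:12  {4,5,6,7}:6  {4,6,7,8}:12  {5,6,7,8}:12
  |U|=5: {0,1,3,6,8}:5  {0,1,3,7,8}:5  {1,3,4,7,8}:10  {1,3,5,6,8}:10  {1,3,6,7,8}:20  {2,3,5,6,8}:10  {2,4,5,6,7}:10  {2,5,6,7,8}:20  {3,4,6,7,8}:30  {3,5,6,7,8}:30  {4,5,6,7,8}:30
  |U|=6: {0,1,3,4,7,8}:15  {0,1,3,5,6,8}:15  {0,1,3,6,7,8}:30  {1,2,3,5,6,8}:20  {1,3,4,6,7,8}:60  {1,3,5,6,7,8}:60  {2,3,5,6,7,8}:60  {2,4,5,6,7,8}:60  {3,4,5,6,7,8}:90
  |U|=7: {0,1,2,3,5,6,8}:35  {0,1,3,4,6,7,8}:105  {0,1,3,5,6,7,8}:105  {1,2,3,5,6,7,8}:140  {1,3,4,5,6,7,8}:210  {2,3,4,5,6,7,8}:210
  start at 0(d): 560
  start at 2(a): 420
  start at 4(f): 280
sum over floor = 1260

1260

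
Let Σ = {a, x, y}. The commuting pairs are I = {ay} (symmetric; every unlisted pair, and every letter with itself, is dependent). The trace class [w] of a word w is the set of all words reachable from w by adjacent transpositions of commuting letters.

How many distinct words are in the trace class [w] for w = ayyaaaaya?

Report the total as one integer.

84

#0=a has no predecessor
#1=y has no predecessor
#2=y depends on [1:y]
#3=a depends on [0:a]
#4=a depends on [3:a]
#5=a depends on [4:a]
#6=a depends on [5:a]
#7=y depends on [2:y]
#8=a depends on [6:a]
sources: [0:a, 1:y]
N(rest) = Σ N(rest − s) over sources s of rest; N(one piece) = 1:
  size 1 → [7]=1  [8]=1
  size 2 → [2,7]=1  [6,8]=1  [7,8]=2
  size 3 → [1,2,7]=1  [2,7,8]=3  [5,6,8]=1  [6,7,8]=3
  size 4 → [1,2,7,8]=4  [2,6,7,8]=6  [4,5,6,8]=1  [5,6,7,8]=4
  size 5 → [1,2,6,7,8]=10  [2,5,6,7,8]=10  [3,4,5,6,8]=1  [4,5,6,7,8]=5
  size 6 → [0,3,4,5,6,8]=1  [1,2,5,6,7,8]=20  [2,4,5,6,7,8]=15  [3,4,5,6,7,8]=6
  size 7 → [0,3,4,5,6,7,8]=7  [1,2,4,5,6,7,8]=35  [2,3,4,5,6,7,8]=21
  first=0(a) contributes 56
  first=1(y) contributes 28
|[w]| = 84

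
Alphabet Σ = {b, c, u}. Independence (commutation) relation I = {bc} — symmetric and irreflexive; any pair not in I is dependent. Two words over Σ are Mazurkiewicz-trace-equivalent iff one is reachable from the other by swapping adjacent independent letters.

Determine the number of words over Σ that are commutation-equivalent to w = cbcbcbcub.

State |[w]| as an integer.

#0=c has no predecessor
#1=b has no predecessor
#2=c depends on [0:c]
#3=b depends on [1:b]
#4=c depends on [2:c]
#5=b depends on [3:b]
#6=c depends on [4:c]
#7=u depends on [5:b, 6:c]
#8=b depends on [7:u]
sources: [0:c, 1:b]
N(rest) = Σ N(rest − s) over sources s of rest; N(one piece) = 1:
  size 1 → [8]=1
  size 2 → [7,8]=1
  size 3 → [5,7,8]=1  [6,7,8]=1
  size 4 → [3,5,7,8]=1  [4,6,7,8]=1  [5,6,7,8]=2
  size 5 → [1,3,5,7,8]=1  [2,4,6,7,8]=1  [3,5,6,7,8]=3  [4,5,6,7,8]=3
  size 6 → [0,2,4,6,7,8]=1  [1,3,5,6,7,8]=4  [2,4,5,6,7,8]=4  [3,4,5,6,7,8]=6
  size 7 → [0,2,4,5,6,7,8]=5  [1,3,4,5,6,7,8]=10  [2,3,4,5,6,7,8]=10
  first=0(c) contributes 20
  first=1(b) contributes 15
|[w]| = 35

35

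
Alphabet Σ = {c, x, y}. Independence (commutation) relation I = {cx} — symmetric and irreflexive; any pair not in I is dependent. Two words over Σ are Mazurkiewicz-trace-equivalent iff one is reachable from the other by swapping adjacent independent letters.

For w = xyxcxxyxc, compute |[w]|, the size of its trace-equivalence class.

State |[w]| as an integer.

8

0(x) covers ∅
1(y) covers 0:x
2(x) covers 1:y
3(c) covers 1:y
4(x) covers 2:x
5(x) covers 4:x
6(y) covers 3:c, 5:x
7(x) covers 6:y
8(c) covers 6:y
floor of heap: 0:x
completions by unplaced set U, small U first (add the entries for U minus each lowest piece of U):
  |U|=1: {7}:1  {8}:1
  |U|=2: {7,8}:2
  |U|=3: {6,7,8}:2
  |U|=4: {3,6,7,8}:2  {5,6,7,8}:2
  |U|=5: {3,5,6,7,8}:4  {4,5,6,7,8}:2
  |U|=6: {2,4,5,6,7,8}:2  {3,4,5,6,7,8}:6
  |U|=7: {2,3,4,5,6,7,8}:8
  start at 0(x): 8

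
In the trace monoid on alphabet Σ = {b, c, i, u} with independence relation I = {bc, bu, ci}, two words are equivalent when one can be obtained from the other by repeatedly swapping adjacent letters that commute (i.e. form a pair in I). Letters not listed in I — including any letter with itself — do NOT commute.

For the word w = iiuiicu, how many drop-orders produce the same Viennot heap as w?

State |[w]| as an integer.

3

#0=i has no predecessor
#1=i depends on [0:i]
#2=u depends on [1:i]
#3=i depends on [2:u]
#4=i depends on [3:i]
#5=c depends on [2:u]
#6=u depends on [4:i, 5:c]
sources: [0:i]
N(rest) = Σ N(rest − s) over sources s of rest; N(one piece) = 1:
  size 1 → [6]=1
  size 2 → [4,6]=1  [5,6]=1
  size 3 → [3,4,6]=1  [4,5,6]=2
  size 4 → [3,4,5,6]=3
  size 5 → [2,3,4,5,6]=3
  first=0(i) contributes 3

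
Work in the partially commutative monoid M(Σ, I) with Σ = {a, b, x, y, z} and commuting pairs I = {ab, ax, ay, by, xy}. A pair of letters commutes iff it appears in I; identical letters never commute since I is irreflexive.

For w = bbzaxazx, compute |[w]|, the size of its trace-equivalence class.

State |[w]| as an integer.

0(b) covers ∅
1(b) covers 0:b
2(z) covers 1:b
3(a) covers 2:z
4(x) covers 2:z
5(a) covers 3:a
6(z) covers 4:x, 5:a
7(x) covers 6:z
floor of heap: 0:b
completions by unplaced set U, small U first (add the entries for U minus each lowest piece of U):
  |U|=1: {7}:1
  |U|=2: {6,7}:1
  |U|=3: {4,6,7}:1  {5,6,7}:1
  |U|=4: {3,5,6,7}:1  {4,5,6,7}:2
  |U|=5: {3,4,5,6,7}:3
  |U|=6: {2,3,4,5,6,7}:3
  start at 0(b): 3

3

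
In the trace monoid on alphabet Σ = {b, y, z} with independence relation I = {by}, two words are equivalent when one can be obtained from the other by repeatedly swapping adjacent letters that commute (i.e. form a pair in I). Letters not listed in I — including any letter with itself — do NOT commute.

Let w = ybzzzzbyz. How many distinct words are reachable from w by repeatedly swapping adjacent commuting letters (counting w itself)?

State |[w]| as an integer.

piece 0:y — minimal
piece 1:b — minimal
piece 2:z rests on {0:y, 1:b}
piece 3:z rests on {2:z}
piece 4:z rests on {3:z}
piece 5:z rests on {4:z}
piece 6:b rests on {5:z}
piece 7:y rests on {5:z}
piece 8:z rests on {6:b, 7:y}
minimal pieces: {0:y, 1:b}
ways to finish when only these pieces remain (= sum over removing one remaining piece with nothing left below it):
  1 left: {8}→1
  2 left: {6,8}→1  {7,8}→1
  3 left: {6,7,8}→2
  4 left: {5,6,7,8}→2
  5 left: {4,5,6,7,8}→2
  6 left: {3,4,5,6,7,8}→2
  7 left: {2,3,4,5,6,7,8}→2
  placing 0:y first → 2 extensions
  placing 1:b first → 2 extensions
total linear extensions = 4

4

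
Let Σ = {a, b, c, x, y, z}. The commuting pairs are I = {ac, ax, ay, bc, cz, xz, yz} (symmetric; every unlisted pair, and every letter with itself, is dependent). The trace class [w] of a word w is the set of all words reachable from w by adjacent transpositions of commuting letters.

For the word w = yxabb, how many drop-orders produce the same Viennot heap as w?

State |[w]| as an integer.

#0=y has no predecessor
#1=x depends on [0:y]
#2=a has no predecessor
#3=b depends on [1:x, 2:a]
#4=b depends on [3:b]
sources: [0:y, 2:a]
N(rest) = Σ N(rest − s) over sources s of rest; N(one piece) = 1:
  size 1 → [4]=1
  size 2 → [3,4]=1
  size 3 → [1,3,4]=1  [2,3,4]=1
  first=0(y) contributes 2
  first=2(a) contributes 1
|[w]| = 3

3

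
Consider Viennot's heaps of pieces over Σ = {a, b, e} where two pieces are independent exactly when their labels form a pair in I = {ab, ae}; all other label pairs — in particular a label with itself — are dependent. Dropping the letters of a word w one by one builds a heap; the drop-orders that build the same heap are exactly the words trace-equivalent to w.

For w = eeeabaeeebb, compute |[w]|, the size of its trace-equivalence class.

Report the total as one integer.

#0=e has no predecessor
#1=e depends on [0:e]
#2=e depends on [1:e]
#3=a has no predecessor
#4=b depends on [2:e]
#5=a depends on [3:a]
#6=e depends on [4:b]
#7=e depends on [6:e]
#8=e depends on [7:e]
#9=b depends on [8:e]
#10=b depends on [9:b]
sources: [0:e, 3:a]
N(rest) = Σ N(rest − s) over sources s of rest; N(one piece) = 1:
  size 1 → [5]=1  [10]=1
  size 2 → [3,5]=1  [5,10]=2  [9,10]=1
  size 3 → [3,5,10]=3  [5,9,10]=3  [8,9,10]=1
  size 4 → [3,5,9,10]=6  [5,8,9,10]=4  [7,8,9,10]=1
  size 5 → [3,5,8,9,10]=10  [5,7,8,9,10]=5  [6,7,8,9,10]=1
  size 6 → [3,5,7,8,9,10]=15  [4,6,7,8,9,10]=1  [5,6,7,8,9,10]=6
  size 7 → [2,4,6,7,8,9,10]=1  [3,5,6,7,8,9,10]=21  [4,5,6,7,8,9,10]=7
  size 8 → [1,2,4,6,7,8,9,10]=1  [2,4,5,6,7,8,9,10]=8  [3,4,5,6,7,8,9,10]=28
  size 9 → [0,1,2,4,6,7,8,9,10]=1  [1,2,4,5,6,7,8,9,10]=9  [2,3,4,5,6,7,8,9,10]=36
  first=0(e) contributes 45
  first=3(a) contributes 10
|[w]| = 55

55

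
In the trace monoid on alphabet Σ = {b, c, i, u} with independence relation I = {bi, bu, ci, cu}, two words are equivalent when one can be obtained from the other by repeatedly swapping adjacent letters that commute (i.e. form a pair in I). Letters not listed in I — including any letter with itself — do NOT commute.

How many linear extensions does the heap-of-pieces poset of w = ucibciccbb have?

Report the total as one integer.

120

piece 0:u — minimal
piece 1:c — minimal
piece 2:i rests on {0:u}
piece 3:b rests on {1:c}
piece 4:c rests on {3:b}
piece 5:i rests on {2:i}
piece 6:c rests on {4:c}
piece 7:c rests on {6:c}
piece 8:b rests on {7:c}
piece 9:b rests on {8:b}
minimal pieces: {0:u, 1:c}
ways to finish when only these pieces remain (= sum over removing one remaining piece with nothing left below it):
  1 left: {5}→1  {9}→1
  2 left: {2,5}→1  {5,9}→2  {8,9}→1
  3 left: {0,2,5}→1  {2,5,9}→3  {5,8,9}→3  {7,8,9}→1
  4 left: {0,2,5,9}→4  {2,5,8,9}→6  {5,7,8,9}→4  {6,7,8,9}→1
  5 left: {0,2,5,8,9}→10  {2,5,7,8,9}→10  {4,6,7,8,9}→1  {5,6,7,8,9}→5
  6 left: {0,2,5,7,8,9}→20  {2,5,6,7,8,9}→15  {3,4,6,7,8,9}→1  {4,5,6,7,8,9}→6
  7 left: {0,2,5,6,7,8,9}→35  {1,3,4,6,7,8,9}→1  {2,4,5,6,7,8,9}→21  {3,4,5,6,7,8,9}→7
  8 left: {0,2,4,5,6,7,8,9}→56  {1,3,4,5,6,7,8,9}→8  {2,3,4,5,6,7,8,9}→28
  placing 0:u first → 36 extensions
  placing 1:c first → 84 extensions
total linear extensions = 120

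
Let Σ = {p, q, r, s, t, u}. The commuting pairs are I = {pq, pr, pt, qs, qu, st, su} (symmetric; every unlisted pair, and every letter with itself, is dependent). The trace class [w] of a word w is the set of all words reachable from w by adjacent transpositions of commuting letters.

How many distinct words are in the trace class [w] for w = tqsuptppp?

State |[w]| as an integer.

72

piece 0:t — minimal
piece 1:q rests on {0:t}
piece 2:s — minimal
piece 3:u rests on {0:t}
piece 4:p rests on {2:s, 3:u}
piece 5:t rests on {1:q, 3:u}
piece 6:p rests on {4:p}
piece 7:p rests on {6:p}
piece 8:p rests on {7:p}
minimal pieces: {0:t, 2:s}
ways to finish when only these pieces remain (= sum over removing one remaining piece with nothing left below it):
  1 left: {5}→1  {8}→1
  2 left: {1,5}→1  {5,8}→2  {7,8}→1
  3 left: {1,5,8}→3  {5,7,8}→3  {6,7,8}→1
  4 left: {1,5,7,8}→6  {4,6,7,8}→1  {5,6,7,8}→4
  5 left: {1,5,6,7,8}→10  {2,4,6,7,8}→1  {4,5,6,7,8}→5
  6 left: {1,4,5,6,7,8}→15  {2,4,5,6,7,8}→6  {3,4,5,6,7,8}→5
  7 left: {1,2,4,5,6,7,8}→21  {1,3,4,5,6,7,8}→20  {2,3,4,5,6,7,8}→11
  placing 0:t first → 52 extensions
  placing 2:s first → 20 extensions
total linear extensions = 72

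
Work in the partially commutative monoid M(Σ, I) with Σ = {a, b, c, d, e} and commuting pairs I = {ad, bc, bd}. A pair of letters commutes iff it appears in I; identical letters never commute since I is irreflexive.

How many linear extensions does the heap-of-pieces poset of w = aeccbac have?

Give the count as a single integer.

#0=a has no predecessor
#1=e depends on [0:a]
#2=c depends on [1:e]
#3=c depends on [2:c]
#4=b depends on [1:e]
#5=a depends on [3:c, 4:b]
#6=c depends on [5:a]
sources: [0:a]
N(rest) = Σ N(rest − s) over sources s of rest; N(one piece) = 1:
  size 1 → [6]=1
  size 2 → [5,6]=1
  size 3 → [3,5,6]=1  [4,5,6]=1
  size 4 → [2,3,5,6]=1  [3,4,5,6]=2
  size 5 → [2,3,4,5,6]=3
  first=0(a) contributes 3

3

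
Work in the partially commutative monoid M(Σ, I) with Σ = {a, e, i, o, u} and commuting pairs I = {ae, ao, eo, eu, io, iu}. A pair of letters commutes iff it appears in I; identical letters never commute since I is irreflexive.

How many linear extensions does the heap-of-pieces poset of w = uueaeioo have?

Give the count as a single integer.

0(u) covers ∅
1(u) covers 0:u
2(e) covers ∅
3(a) covers 1:u
4(e) covers 2:e
5(i) covers 3:a, 4:e
6(o) covers 1:u
7(o) covers 6:o
floor of heap: 0:u, 2:e
completions by unplaced set U, small U first (add the entries for U minus each lowest piece of U):
  |U|=1: {5}:1  {7}:1
  |U|=2: {3,5}:1  {4,5}:1  {5,7}:2  {6,7}:1
  |U|=3: {2,4,5}:1  {3,4,5}:2  {3,5,7}:3  {4,5,7}:3  {5,6,7}:3
  |U|=4: {2,3,4,5}:3  {2,4,5,7}:4  {3,4,5,7}:8  {3,5,6,7}:6  {4,5,6,7}:6
  |U|=5: {1,3,5,6,7}:6  {2,3,4,5,7}:15  {2,4,5,6,7}:10  {3,4,5,6,7}:20
  |U|=6: {0,1,3,5,6,7}:6  {1,3,4,5,6,7}:26  {2,3,4,5,6,7}:45
  start at 0(u): 71
  start at 2(e): 32
sum over floor = 103

103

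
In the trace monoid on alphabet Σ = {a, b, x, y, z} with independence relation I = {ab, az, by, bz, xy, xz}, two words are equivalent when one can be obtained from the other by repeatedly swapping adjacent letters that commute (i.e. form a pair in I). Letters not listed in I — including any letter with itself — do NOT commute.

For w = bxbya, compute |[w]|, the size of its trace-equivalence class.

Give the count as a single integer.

#0=b has no predecessor
#1=x depends on [0:b]
#2=b depends on [1:x]
#3=y has no predecessor
#4=a depends on [1:x, 3:y]
sources: [0:b, 3:y]
N(rest) = Σ N(rest − s) over sources s of rest; N(one piece) = 1:
  size 1 → [2]=1  [4]=1
  size 2 → [2,4]=2  [3,4]=1
  size 3 → [1,2,4]=2  [2,3,4]=3
  first=0(b) contributes 5
  first=3(y) contributes 2
|[w]| = 7

7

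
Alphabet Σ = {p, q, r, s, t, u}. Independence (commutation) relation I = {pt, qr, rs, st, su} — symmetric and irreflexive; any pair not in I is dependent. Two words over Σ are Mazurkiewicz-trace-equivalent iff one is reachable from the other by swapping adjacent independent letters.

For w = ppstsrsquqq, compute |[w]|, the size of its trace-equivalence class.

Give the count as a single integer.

24

#0=p has no predecessor
#1=p depends on [0:p]
#2=s depends on [1:p]
#3=t has no predecessor
#4=s depends on [2:s]
#5=r depends on [1:p, 3:t]
#6=s depends on [4:s]
#7=q depends on [3:t, 6:s]
#8=u depends on [5:r, 7:q]
#9=q depends on [8:u]
#10=q depends on [9:q]
sources: [0:p, 3:t]
N(rest) = Σ N(rest − s) over sources s of rest; N(one piece) = 1:
  size 1 → [10]=1
  size 2 → [9,10]=1
  size 3 → [8,9,10]=1
  size 4 → [5,8,9,10]=1  [7,8,9,10]=1
  size 5 → [5,7,8,9,10]=2  [6,7,8,9,10]=1
  size 6 → [3,5,7,8,9,10]=2  [4,6,7,8,9,10]=1  [5,6,7,8,9,10]=3
  size 7 → [2,4,6,7,8,9,10]=1  [3,5,6,7,8,9,10]=5  [4,5,6,7,8,9,10]=4
  size 8 → [2,4,5,6,7,8,9,10]=5  [3,4,5,6,7,8,9,10]=9
  size 9 → [1,2,4,5,6,7,8,9,10]=5  [2,3,4,5,6,7,8,9,10]=14
  first=0(p) contributes 19
  first=3(t) contributes 5
|[w]| = 24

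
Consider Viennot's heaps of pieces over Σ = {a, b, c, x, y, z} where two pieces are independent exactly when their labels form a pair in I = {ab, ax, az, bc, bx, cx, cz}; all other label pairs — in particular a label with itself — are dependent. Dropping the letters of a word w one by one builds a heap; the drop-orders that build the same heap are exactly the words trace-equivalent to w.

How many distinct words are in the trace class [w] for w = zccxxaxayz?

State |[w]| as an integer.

#0=z has no predecessor
#1=c has no predecessor
#2=c depends on [1:c]
#3=x depends on [0:z]
#4=x depends on [3:x]
#5=a depends on [2:c]
#6=x depends on [4:x]
#7=a depends on [5:a]
#8=y depends on [6:x, 7:a]
#9=z depends on [8:y]
sources: [0:z, 1:c]
N(rest) = Σ N(rest − s) over sources s of rest; N(one piece) = 1:
  size 1 → [9]=1
  size 2 → [8,9]=1
  size 3 → [6,8,9]=1  [7,8,9]=1
  size 4 → [4,6,8,9]=1  [5,7,8,9]=1  [6,7,8,9]=2
  size 5 → [2,5,7,8,9]=1  [3,4,6,8,9]=1  [4,6,7,8,9]=3  [5,6,7,8,9]=3
  size 6 → [0,3,4,6,8,9]=1  [1,2,5,7,8,9]=1  [2,5,6,7,8,9]=4  [3,4,6,7,8,9]=4  [4,5,6,7,8,9]=6
  size 7 → [0,3,4,6,7,8,9]=5  [1,2,5,6,7,8,9]=5  [2,4,5,6,7,8,9]=10  [3,4,5,6,7,8,9]=10
  size 8 → [0,3,4,5,6,7,8,9]=15  [1,2,4,5,6,7,8,9]=15  [2,3,4,5,6,7,8,9]=20
  first=0(z) contributes 35
  first=1(c) contributes 35
|[w]| = 70

70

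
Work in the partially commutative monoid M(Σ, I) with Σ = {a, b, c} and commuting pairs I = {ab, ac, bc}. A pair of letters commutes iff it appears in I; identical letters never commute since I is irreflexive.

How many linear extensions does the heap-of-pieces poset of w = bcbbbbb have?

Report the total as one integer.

7

drop 0:b onto floor
drop 1:c onto floor
drop 2:b onto {0:b}
drop 3:b onto {2:b}
drop 4:b onto {3:b}
drop 5:b onto {4:b}
drop 6:b onto {5:b}
ground layer = {0:b, 1:c}
drop-orders for the pieces not yet dropped (sum over which currently-grounded one goes next):
  1 to go: {1} 1  {6} 1
  2 to go: {1,6} 2  {5,6} 1
  3 to go: {1,5,6} 3  {4,5,6} 1
  4 to go: {1,4,5,6} 4  {3,4,5,6} 1
  5 to go: {1,3,4,5,6} 5  {2,3,4,5,6} 1
  if 0:b drops first: 6 orders
  if 1:c drops first: 1 orders
heap linearizations: 7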